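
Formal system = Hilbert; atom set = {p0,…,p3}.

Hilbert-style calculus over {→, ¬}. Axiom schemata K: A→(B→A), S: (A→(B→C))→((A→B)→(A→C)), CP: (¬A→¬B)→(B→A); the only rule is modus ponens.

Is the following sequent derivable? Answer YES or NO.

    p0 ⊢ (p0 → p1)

Truth-table refutation:
  v=0000: Γ:[p0=F] Δ:[(p0 → p1)=T] refutes=False
  v=0001: Γ:[p0=F] Δ:[(p0 → p1)=T] refutes=False
  v=0010: Γ:[p0=F] Δ:[(p0 → p1)=T] refutes=False
  v=0011: Γ:[p0=F] Δ:[(p0 → p1)=T] refutes=False
  v=0100: Γ:[p0=F] Δ:[(p0 → p1)=T] refutes=False
  v=0101: Γ:[p0=F] Δ:[(p0 → p1)=T] refutes=False
  v=0110: Γ:[p0=F] Δ:[(p0 → p1)=T] refutes=False
  v=0111: Γ:[p0=F] Δ:[(p0 → p1)=T] refutes=False
  v=1000: Γ:[p0=T] Δ:[(p0 → p1)=F] refutes=True  ← countermodel

Result: NO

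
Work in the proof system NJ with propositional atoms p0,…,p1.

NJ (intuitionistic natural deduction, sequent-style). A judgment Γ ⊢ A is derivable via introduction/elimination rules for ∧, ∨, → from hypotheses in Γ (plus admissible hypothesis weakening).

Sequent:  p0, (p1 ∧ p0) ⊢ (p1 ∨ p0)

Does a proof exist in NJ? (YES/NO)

Derivation (root first):
[Wk] p0, (p1 ∧ p0) ⊢ (p1 ∨ p0)
  [∨I₂] p0 ⊢ (p1 ∨ p0)
    [Ax] p0 ⊢ p0

Result: YES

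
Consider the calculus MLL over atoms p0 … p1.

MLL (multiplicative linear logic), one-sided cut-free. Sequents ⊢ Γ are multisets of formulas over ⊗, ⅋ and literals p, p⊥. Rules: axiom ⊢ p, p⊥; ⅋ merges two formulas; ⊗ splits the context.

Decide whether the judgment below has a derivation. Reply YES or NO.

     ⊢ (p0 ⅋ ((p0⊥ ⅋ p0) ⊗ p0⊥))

Derivation trace:
[⅋]  ⊢ (p0 ⅋ ((p0⊥ ⅋ p0) ⊗ p0⊥))
  [⊗]  ⊢ p0, ((p0⊥ ⅋ p0) ⊗ p0⊥)
    [⅋]  ⊢ (p0⊥ ⅋ p0)
      [Ax]  ⊢ p0, p0⊥
    [Ax]  ⊢ p0, p0⊥

Result: YES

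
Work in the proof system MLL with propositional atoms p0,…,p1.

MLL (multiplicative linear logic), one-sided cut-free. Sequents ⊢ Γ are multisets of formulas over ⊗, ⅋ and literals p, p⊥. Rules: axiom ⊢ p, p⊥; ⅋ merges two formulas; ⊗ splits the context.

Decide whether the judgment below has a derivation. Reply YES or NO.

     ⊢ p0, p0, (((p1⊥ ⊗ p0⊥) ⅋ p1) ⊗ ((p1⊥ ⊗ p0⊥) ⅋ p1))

Derivation (root first):
[⊗]  ⊢ p0, p0, (((p1⊥ ⊗ p0⊥) ⅋ p1) ⊗ ((p1⊥ ⊗ p0⊥) ⅋ p1))
  [⅋]  ⊢ p0, ((p1⊥ ⊗ p0⊥) ⅋ p1)
    [⊗]  ⊢ p1, p0, (p1⊥ ⊗ p0⊥)
      [Ax]  ⊢ p1, p1⊥
      [Ax]  ⊢ p0, p0⊥
  [⅋]  ⊢ p0, ((p1⊥ ⊗ p0⊥) ⅋ p1)
    [⊗]  ⊢ p1, p0, (p1⊥ ⊗ p0⊥)
      [Ax]  ⊢ p1, p1⊥
      [Ax]  ⊢ p0, p0⊥

Result: YES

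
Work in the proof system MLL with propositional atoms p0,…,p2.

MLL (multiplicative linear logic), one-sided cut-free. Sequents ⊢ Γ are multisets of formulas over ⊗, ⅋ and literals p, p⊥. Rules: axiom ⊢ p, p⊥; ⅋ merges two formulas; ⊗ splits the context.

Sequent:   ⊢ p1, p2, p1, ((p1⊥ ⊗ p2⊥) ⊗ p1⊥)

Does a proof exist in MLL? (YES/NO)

Derivation trace:
[⊗]  ⊢ p1, p2, p1, ((p1⊥ ⊗ p2⊥) ⊗ p1⊥)
  [⊗]  ⊢ p1, p2, (p1⊥ ⊗ p2⊥)
    [Ax]  ⊢ p1, p1⊥
    [Ax]  ⊢ p2, p2⊥
  [Ax]  ⊢ p1, p1⊥

Result: YES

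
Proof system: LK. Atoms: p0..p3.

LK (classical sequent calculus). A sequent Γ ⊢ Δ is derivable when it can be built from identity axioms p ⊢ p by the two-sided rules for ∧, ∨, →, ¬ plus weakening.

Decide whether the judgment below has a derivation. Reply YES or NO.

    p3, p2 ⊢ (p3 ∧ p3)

Derivation (root first):
[WL] p3, p2 ⊢ (p3 ∧ p3)
  [∧R] p3 ⊢ (p3 ∧ p3)
    [Ax] p3 ⊢ p3
    [Ax] p3 ⊢ p3

Result: YES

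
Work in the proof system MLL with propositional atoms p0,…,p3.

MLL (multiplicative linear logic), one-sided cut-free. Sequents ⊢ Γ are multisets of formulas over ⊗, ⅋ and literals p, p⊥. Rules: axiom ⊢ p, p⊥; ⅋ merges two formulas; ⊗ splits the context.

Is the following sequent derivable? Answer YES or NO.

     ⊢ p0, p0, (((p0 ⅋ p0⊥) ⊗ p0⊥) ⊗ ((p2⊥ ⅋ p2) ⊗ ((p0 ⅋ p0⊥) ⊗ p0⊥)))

Proof tree:
[⊗]  ⊢ p0, p0, (((p0 ⅋ p0⊥) ⊗ p0⊥) ⊗ ((p2⊥ ⅋ p2) ⊗ ((p0 ⅋ p0⊥) ⊗ p0⊥)))
  [⊗]  ⊢ p0, ((p0 ⅋ p0⊥) ⊗ p0⊥)
    [⅋]  ⊢ (p0 ⅋ p0⊥)
      [Ax]  ⊢ p0, p0⊥
    [Ax]  ⊢ p0, p0⊥
  [⊗]  ⊢ p0, ((p2⊥ ⅋ p2) ⊗ ((p0 ⅋ p0⊥) ⊗ p0⊥))
    [⅋]  ⊢ (p2⊥ ⅋ p2)
      [Ax]  ⊢ p2, p2⊥
    [⊗]  ⊢ p0, ((p0 ⅋ p0⊥) ⊗ p0⊥)
      [⅋]  ⊢ (p0 ⅋ p0⊥)
        [Ax]  ⊢ p0, p0⊥
      [Ax]  ⊢ p0, p0⊥

Result: YES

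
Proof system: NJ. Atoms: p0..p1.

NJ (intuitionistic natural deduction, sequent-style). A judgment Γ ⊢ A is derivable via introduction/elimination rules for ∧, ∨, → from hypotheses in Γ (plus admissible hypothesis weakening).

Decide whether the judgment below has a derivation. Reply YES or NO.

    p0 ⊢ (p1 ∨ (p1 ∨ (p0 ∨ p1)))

Derivation (root first):
[∨I₂] p0 ⊢ (p1 ∨ (p1 ∨ (p0 ∨ p1)))
  [∨I₂] p0 ⊢ (p1 ∨ (p0 ∨ p1))
    [∨I₁] p0 ⊢ (p0 ∨ p1)
      [Ax] p0 ⊢ p0

Result: YES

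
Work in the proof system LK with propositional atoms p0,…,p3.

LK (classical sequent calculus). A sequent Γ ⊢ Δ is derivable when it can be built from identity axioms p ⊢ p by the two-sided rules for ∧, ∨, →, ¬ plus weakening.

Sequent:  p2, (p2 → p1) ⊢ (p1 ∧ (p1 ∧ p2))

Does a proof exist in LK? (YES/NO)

Proof tree:
[∧R] p2, (p2 → p1) ⊢ (p1 ∧ (p1 ∧ p2))
  [→L] p2, (p2 → p1) ⊢ p1
    [Ax] p2 ⊢ p2
    [Ax] p1 ⊢ p1
  [∧R] p2, (p2 → p1) ⊢ (p1 ∧ p2)
    [→L] p2, (p2 → p1) ⊢ p1
      [Ax] p2 ⊢ p2
      [Ax] p1 ⊢ p1
    [Ax] p2 ⊢ p2

Result: YES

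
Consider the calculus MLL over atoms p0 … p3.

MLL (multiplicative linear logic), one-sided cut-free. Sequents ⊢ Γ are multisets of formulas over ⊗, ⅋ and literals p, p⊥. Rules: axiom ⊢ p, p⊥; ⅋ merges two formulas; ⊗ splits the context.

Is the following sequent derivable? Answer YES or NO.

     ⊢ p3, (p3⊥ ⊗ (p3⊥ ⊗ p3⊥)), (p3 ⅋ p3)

Proof tree:
[⅋]  ⊢ p3, (p3⊥ ⊗ (p3⊥ ⊗ p3⊥)), (p3 ⅋ p3)
  [⊗]  ⊢ p3, p3, p3, (p3⊥ ⊗ (p3⊥ ⊗ p3⊥))
    [Ax]  ⊢ p3, p3⊥
    [⊗]  ⊢ p3, p3, (p3⊥ ⊗ p3⊥)
      [Ax]  ⊢ p3, p3⊥
      [Ax]  ⊢ p3, p3⊥

Result: YES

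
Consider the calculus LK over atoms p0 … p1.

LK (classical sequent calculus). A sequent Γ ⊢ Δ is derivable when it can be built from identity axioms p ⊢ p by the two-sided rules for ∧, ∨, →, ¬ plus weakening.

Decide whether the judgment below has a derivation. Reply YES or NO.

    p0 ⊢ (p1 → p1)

Proof tree:
[→R] p0 ⊢ (p1 → p1)
  [WL] p1, p0 ⊢ p1
    [Ax] p1 ⊢ p1

Result: YES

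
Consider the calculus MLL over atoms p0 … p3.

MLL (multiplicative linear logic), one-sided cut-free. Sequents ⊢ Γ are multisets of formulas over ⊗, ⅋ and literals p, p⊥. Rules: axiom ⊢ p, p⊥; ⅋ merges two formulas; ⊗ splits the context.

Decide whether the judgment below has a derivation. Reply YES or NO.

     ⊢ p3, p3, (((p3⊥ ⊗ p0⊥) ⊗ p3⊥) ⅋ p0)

Derivation (root first):
[⅋]  ⊢ p3, p3, (((p3⊥ ⊗ p0⊥) ⊗ p3⊥) ⅋ p0)
  [⊗]  ⊢ p3, p0, p3, ((p3⊥ ⊗ p0⊥) ⊗ p3⊥)
    [⊗]  ⊢ p3, p0, (p3⊥ ⊗ p0⊥)
      [Ax]  ⊢ p3, p3⊥
      [Ax]  ⊢ p0, p0⊥
    [Ax]  ⊢ p3, p3⊥

Result: YES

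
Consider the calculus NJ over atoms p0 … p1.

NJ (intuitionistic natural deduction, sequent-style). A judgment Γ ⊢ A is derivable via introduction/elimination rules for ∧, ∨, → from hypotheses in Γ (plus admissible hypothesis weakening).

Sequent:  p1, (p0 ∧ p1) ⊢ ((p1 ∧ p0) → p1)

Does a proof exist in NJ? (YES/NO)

Derivation (root first):
[Wk] p1, (p0 ∧ p1) ⊢ ((p1 ∧ p0) → p1)
  [→I] p1 ⊢ ((p1 ∧ p0) → p1)
    [Wk] p1, (p1 ∧ p0) ⊢ p1
      [Ax] p1 ⊢ p1

Result: YES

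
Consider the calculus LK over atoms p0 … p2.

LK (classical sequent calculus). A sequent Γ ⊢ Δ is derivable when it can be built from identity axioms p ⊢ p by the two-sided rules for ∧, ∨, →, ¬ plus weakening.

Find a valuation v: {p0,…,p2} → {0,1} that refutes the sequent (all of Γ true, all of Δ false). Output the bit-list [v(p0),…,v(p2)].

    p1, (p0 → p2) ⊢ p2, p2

Search for a countermodel by truth-table:
  v=000: Γ:[p1=F, (p0 → p2)=T] Δ:[p2=F, p2=F] refutes=False
  v=001: Γ:[p1=F, (p0 → p2)=T] Δ:[p2=T, p2=T] refutes=False
  v=010: Γ:[p1=T, (p0 → p2)=T] Δ:[p2=F, p2=F] refutes=True  ← countermodel

Result: [0, 1, 0]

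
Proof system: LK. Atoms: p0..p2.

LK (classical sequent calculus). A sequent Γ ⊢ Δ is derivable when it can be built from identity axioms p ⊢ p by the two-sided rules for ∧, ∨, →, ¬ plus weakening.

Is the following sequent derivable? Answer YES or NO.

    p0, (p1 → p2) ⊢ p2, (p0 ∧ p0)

Proof tree:
[→L] p0, (p1 → p2) ⊢ p2, (p0 ∧ p0)
  [WR] p0 ⊢ (p0 ∧ p0), p1
    [∧R] p0 ⊢ (p0 ∧ p0)
      [Ax] p0 ⊢ p0
      [Ax] p0 ⊢ p0
  [Ax] p2 ⊢ p2

Result: YES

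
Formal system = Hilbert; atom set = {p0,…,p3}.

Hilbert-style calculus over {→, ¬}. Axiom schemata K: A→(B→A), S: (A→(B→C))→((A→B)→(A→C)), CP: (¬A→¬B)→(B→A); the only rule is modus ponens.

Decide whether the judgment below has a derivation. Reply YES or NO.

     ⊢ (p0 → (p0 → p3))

Enumerate valuations to refute Γ ⊢ Δ:
  v=0000: Γ:[] Δ:[(p0 → (p0 → p3))=T] refutes=False
  v=0001: Γ:[] Δ:[(p0 → (p0 → p3))=T] refutes=False
  v=0010: Γ:[] Δ:[(p0 → (p0 → p3))=T] refutes=False
  v=0011: Γ:[] Δ:[(p0 → (p0 → p3))=T] refutes=False
  v=0100: Γ:[] Δ:[(p0 → (p0 → p3))=T] refutes=False
  v=0101: Γ:[] Δ:[(p0 → (p0 → p3))=T] refutes=False
  v=0110: Γ:[] Δ:[(p0 → (p0 → p3))=T] refutes=False
  v=0111: Γ:[] Δ:[(p0 → (p0 → p3))=T] refutes=False
  v=1000: Γ:[] Δ:[(p0 → (p0 → p3))=F] refutes=True  ← countermodel

Result: NO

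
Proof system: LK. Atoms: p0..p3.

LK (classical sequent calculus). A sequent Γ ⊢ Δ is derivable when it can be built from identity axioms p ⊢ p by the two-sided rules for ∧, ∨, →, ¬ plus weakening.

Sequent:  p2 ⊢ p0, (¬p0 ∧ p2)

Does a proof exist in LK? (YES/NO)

Derivation (root first):
[∧R] p2 ⊢ p0, (¬p0 ∧ p2)
  [¬R]  ⊢ p0, ¬p0
    [Ax] p0 ⊢ p0
  [Ax] p2 ⊢ p2

Result: YES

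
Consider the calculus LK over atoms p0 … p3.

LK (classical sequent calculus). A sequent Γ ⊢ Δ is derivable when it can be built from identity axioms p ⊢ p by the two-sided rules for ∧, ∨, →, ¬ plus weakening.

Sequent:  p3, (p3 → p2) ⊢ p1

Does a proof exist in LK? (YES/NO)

Search for a countermodel by truth-table:
  v=0000: Γ:[p3=F, (p3 → p2)=T] Δ:[p1=F] refutes=False
  v=0001: Γ:[p3=T, (p3 → p2)=F] Δ:[p1=F] refutes=False
  v=0010: Γ:[p3=F, (p3 → p2)=T] Δ:[p1=F] refutes=False
  v=0011: Γ:[p3=T, (p3 → p2)=T] Δ:[p1=F] refutes=True  ← countermodel

Result: NO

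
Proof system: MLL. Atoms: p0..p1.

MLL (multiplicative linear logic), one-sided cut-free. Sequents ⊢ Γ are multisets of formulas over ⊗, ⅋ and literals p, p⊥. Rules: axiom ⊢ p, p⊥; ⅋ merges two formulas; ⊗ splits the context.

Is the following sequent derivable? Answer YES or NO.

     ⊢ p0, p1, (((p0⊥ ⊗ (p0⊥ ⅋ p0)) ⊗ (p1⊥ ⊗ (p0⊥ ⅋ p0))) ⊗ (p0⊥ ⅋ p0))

Derivation (root first):
[⊗]  ⊢ p0, p1, (((p0⊥ ⊗ (p0⊥ ⅋ p0)) ⊗ (p1⊥ ⊗ (p0⊥ ⅋ p0))) ⊗ (p0⊥ ⅋ p0))
  [⊗]  ⊢ p0, p1, ((p0⊥ ⊗ (p0⊥ ⅋ p0)) ⊗ (p1⊥ ⊗ (p0⊥ ⅋ p0)))
    [⊗]  ⊢ p0, (p0⊥ ⊗ (p0⊥ ⅋ p0))
      [Ax]  ⊢ p0, p0⊥
      [⅋]  ⊢ (p0⊥ ⅋ p0)
        [Ax]  ⊢ p0, p0⊥
    [⊗]  ⊢ p1, (p1⊥ ⊗ (p0⊥ ⅋ p0))
      [Ax]  ⊢ p1, p1⊥
      [⅋]  ⊢ (p0⊥ ⅋ p0)
        [Ax]  ⊢ p0, p0⊥
  [⅋]  ⊢ (p0⊥ ⅋ p0)
    [Ax]  ⊢ p0, p0⊥

Result: YES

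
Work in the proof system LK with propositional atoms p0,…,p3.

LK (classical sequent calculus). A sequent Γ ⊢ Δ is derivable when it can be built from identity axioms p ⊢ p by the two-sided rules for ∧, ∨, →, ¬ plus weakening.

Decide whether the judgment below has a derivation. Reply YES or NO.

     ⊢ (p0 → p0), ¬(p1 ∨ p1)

Derivation trace:
[¬R]  ⊢ (p0 → p0), ¬(p1 ∨ p1)
  [∨L] (p1 ∨ p1) ⊢ (p0 → p0)
    [→R] p1 ⊢ (p0 → p0)
      [WL] p0, p1 ⊢ p0
        [Ax] p0 ⊢ p0
    [→R] p1 ⊢ (p0 → p0)
      [WL] p0, p1 ⊢ p0
        [Ax] p0 ⊢ p0

Result: YES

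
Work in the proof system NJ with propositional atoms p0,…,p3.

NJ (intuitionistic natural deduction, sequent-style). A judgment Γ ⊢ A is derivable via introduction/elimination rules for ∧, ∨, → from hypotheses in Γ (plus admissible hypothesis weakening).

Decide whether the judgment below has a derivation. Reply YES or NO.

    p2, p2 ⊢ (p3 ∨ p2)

Derivation (root first):
[Wk] p2, p2 ⊢ (p3 ∨ p2)
  [∨I₂] p2 ⊢ (p3 ∨ p2)
    [Ax] p2 ⊢ p2

Result: YES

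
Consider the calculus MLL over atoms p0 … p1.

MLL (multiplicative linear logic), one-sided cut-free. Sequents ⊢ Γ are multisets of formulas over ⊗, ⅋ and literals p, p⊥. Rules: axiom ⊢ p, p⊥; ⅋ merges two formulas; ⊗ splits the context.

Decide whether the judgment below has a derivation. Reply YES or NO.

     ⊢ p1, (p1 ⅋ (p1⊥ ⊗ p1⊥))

Derivation trace:
[⅋]  ⊢ p1, (p1 ⅋ (p1⊥ ⊗ p1⊥))
  [⊗]  ⊢ p1, p1, (p1⊥ ⊗ p1⊥)
    [Ax]  ⊢ p1, p1⊥
    [Ax]  ⊢ p1, p1⊥

Result: YES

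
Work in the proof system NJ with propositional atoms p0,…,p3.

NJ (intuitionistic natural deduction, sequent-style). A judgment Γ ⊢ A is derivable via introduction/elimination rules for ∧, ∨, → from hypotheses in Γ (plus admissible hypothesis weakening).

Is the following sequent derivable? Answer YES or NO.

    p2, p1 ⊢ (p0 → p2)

Proof tree:
[→I] p2, p1 ⊢ (p0 → p2)
  [Wk] p2, p1, p0 ⊢ p2
    [Wk] p2, p1 ⊢ p2
      [Ax] p2 ⊢ p2

Result: YES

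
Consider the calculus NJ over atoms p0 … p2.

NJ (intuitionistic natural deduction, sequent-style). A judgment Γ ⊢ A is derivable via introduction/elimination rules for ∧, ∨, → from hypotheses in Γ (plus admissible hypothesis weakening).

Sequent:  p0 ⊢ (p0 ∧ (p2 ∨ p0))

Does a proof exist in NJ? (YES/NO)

Derivation trace:
[∧I] p0 ⊢ (p0 ∧ (p2 ∨ p0))
  [Ax] p0 ⊢ p0
  [∨I₂] p0 ⊢ (p2 ∨ p0)
    [Ax] p0 ⊢ p0

Result: YES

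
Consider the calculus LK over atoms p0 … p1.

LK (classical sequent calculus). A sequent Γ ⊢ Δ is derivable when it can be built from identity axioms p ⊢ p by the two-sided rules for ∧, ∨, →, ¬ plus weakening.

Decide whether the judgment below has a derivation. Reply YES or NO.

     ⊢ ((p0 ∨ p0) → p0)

Proof tree:
[→R]  ⊢ ((p0 ∨ p0) → p0)
  [∨L] (p0 ∨ p0) ⊢ p0
    [Ax] p0 ⊢ p0
    [Ax] p0 ⊢ p0

Result: YES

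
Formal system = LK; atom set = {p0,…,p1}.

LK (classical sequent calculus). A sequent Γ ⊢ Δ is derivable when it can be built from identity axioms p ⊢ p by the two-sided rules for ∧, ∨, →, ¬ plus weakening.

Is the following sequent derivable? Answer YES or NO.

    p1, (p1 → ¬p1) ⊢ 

Derivation trace:
[→L] p1, (p1 → ¬p1) ⊢ 
  [WL] p1, p1 ⊢ p1
    [Ax] p1 ⊢ p1
  [¬L] p1, ¬p1 ⊢ 
    [Ax] p1 ⊢ p1

Result: YES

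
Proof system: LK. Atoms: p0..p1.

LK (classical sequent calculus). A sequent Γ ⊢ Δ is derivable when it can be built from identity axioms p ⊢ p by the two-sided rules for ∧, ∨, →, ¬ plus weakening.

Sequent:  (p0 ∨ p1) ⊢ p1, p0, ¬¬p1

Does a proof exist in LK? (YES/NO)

Proof tree:
[¬R] (p0 ∨ p1) ⊢ p1, p0, ¬¬p1
  [¬L] (p0 ∨ p1), ¬p1 ⊢ p1, p0
    [WR] (p0 ∨ p1) ⊢ p1, p0, p1
      [∨L] (p0 ∨ p1) ⊢ p1, p0
        [Ax] p0 ⊢ p0
        [Ax] p1 ⊢ p1

Result: YES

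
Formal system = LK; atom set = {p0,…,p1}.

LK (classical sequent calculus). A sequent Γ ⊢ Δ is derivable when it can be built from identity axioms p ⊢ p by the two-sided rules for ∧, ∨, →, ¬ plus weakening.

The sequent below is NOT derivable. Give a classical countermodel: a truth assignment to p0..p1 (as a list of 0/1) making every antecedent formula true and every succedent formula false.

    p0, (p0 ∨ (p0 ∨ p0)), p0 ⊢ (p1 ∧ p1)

Truth-table refutation:
  v=00: Γ:[p0=F, (p0 ∨ (p0 ∨ p0))=F, p0=F] Δ:[(p1 ∧ p1)=F] refutes=False
  v=01: Γ:[p0=F, (p0 ∨ (p0 ∨ p0))=F, p0=F] Δ:[(p1 ∧ p1)=T] refutes=False
  v=10: Γ:[p0=T, (p0 ∨ (p0 ∨ p0))=T, p0=T] Δ:[(p1 ∧ p1)=F] refutes=True  ← countermodel

Result: [1, 0]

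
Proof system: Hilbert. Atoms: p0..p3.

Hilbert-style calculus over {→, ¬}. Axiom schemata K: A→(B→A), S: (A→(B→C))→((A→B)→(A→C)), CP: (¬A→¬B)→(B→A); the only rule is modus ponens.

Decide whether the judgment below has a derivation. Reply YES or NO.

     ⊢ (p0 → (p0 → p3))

Search for a countermodel by truth-table:
  v=0000: Γ:[] Δ:[(p0 → (p0 → p3))=T] refutes=False
  v=0001: Γ:[] Δ:[(p0 → (p0 → p3))=T] refutes=False
  v=0010: Γ:[] Δ:[(p0 → (p0 → p3))=T] refutes=False
  v=0011: Γ:[] Δ:[(p0 → (p0 → p3))=T] refutes=False
  v=0100: Γ:[] Δ:[(p0 → (p0 → p3))=T] refutes=False
  v=0101: Γ:[] Δ:[(p0 → (p0 → p3))=T] refutes=False
  v=0110: Γ:[] Δ:[(p0 → (p0 → p3))=T] refutes=False
  v=0111: Γ:[] Δ:[(p0 → (p0 → p3))=T] refutes=False
  v=1000: Γ:[] Δ:[(p0 → (p0 → p3))=F] refutes=True  ← countermodel

Result: NO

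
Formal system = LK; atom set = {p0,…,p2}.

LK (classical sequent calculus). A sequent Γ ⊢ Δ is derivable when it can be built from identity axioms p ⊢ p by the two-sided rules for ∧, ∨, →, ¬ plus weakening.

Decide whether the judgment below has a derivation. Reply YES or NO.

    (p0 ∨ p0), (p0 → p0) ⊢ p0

Derivation (root first):
[→L] (p0 ∨ p0), (p0 → p0) ⊢ p0
  [∨L] (p0 ∨ p0) ⊢ p0
    [Ax] p0 ⊢ p0
    [Ax] p0 ⊢ p0
  [Ax] p0 ⊢ p0

Result: YES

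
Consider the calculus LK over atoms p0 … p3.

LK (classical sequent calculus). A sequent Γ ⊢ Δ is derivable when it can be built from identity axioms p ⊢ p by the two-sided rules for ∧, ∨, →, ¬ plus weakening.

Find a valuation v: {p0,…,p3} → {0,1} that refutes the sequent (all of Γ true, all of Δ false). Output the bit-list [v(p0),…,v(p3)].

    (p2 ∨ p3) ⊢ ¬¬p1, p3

Truth-table refutation:
  v=0000: Γ:[(p2 ∨ p3)=F] Δ:[¬¬p1=F, p3=F] refutes=False
  v=0001: Γ:[(p2 ∨ p3)=T] Δ:[¬¬p1=F, p3=T] refutes=False
  v=0010: Γ:[(p2 ∨ p3)=T] Δ:[¬¬p1=F, p3=F] refutes=True  ← countermodel

Result: [0, 0, 1, 0]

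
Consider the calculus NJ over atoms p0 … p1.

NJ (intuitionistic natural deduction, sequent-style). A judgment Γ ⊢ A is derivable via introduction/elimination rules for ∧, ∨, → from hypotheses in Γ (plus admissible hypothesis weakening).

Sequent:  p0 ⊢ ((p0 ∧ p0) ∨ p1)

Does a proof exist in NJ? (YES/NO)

Derivation trace:
[∨I₁] p0 ⊢ ((p0 ∧ p0) ∨ p1)
  [∧I] p0 ⊢ (p0 ∧ p0)
    [Ax] p0 ⊢ p0
    [Wk] p0, p0 ⊢ p0
      [Ax] p0 ⊢ p0

Result: YES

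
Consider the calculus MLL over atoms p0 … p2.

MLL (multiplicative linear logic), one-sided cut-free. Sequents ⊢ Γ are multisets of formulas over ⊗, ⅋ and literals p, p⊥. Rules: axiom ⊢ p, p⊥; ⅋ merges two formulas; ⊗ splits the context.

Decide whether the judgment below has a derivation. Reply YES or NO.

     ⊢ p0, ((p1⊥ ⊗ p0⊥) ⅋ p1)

Derivation (root first):
[⅋]  ⊢ p0, ((p1⊥ ⊗ p0⊥) ⅋ p1)
  [⊗]  ⊢ p1, p0, (p1⊥ ⊗ p0⊥)
    [Ax]  ⊢ p1, p1⊥
    [Ax]  ⊢ p0, p0⊥

Result: YES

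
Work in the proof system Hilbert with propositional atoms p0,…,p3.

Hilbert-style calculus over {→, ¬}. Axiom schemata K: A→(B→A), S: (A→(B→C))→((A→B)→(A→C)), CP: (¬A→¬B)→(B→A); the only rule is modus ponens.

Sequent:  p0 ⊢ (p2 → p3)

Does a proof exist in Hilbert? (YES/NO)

Enumerate valuations to refute Γ ⊢ Δ:
  v=0000: Γ:[p0=F] Δ:[(p2 → p3)=T] refutes=False
  v=0001: Γ:[p0=F] Δ:[(p2 → p3)=T] refutes=False
  v=0010: Γ:[p0=F] Δ:[(p2 → p3)=F] refutes=False
  v=0011: Γ:[p0=F] Δ:[(p2 → p3)=T] refutes=False
  v=0100: Γ:[p0=F] Δ:[(p2 → p3)=T] refutes=False
  v=0101: Γ:[p0=F] Δ:[(p2 → p3)=T] refutes=False
  v=0110: Γ:[p0=F] Δ:[(p2 → p3)=F] refutes=False
  v=0111: Γ:[p0=F] Δ:[(p2 → p3)=T] refutes=False
  v=1000: Γ:[p0=T] Δ:[(p2 → p3)=T] refutes=False
  v=1001: Γ:[p0=T] Δ:[(p2 → p3)=T] refutes=False
  v=1010: Γ:[p0=T] Δ:[(p2 → p3)=F] refutes=True  ← countermodel

Result: NO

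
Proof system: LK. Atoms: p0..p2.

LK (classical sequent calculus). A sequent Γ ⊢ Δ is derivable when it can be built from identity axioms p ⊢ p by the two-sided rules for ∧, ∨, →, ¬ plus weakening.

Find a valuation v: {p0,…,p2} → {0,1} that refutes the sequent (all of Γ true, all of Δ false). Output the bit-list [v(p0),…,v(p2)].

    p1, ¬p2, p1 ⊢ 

Truth-table refutation:
  v=000: Γ:[p1=F, ¬p2=T, p1=F] Δ:[] refutes=False
  v=001: Γ:[p1=F, ¬p2=F, p1=F] Δ:[] refutes=False
  v=010: Γ:[p1=T, ¬p2=T, p1=T] Δ:[] refutes=True  ← countermodel

Result: [0, 1, 0]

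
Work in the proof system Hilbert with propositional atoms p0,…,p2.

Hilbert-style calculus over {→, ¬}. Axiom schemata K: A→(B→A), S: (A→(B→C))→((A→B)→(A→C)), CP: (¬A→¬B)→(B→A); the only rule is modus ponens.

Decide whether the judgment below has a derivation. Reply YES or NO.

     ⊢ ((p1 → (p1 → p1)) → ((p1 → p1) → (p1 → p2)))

Search for a countermodel by truth-table:
  v=000: Γ:[] Δ:[((p1 → (p1 → p1)) → ((p1 → p1) → (p1 → p2)))=T] refutes=False
  v=001: Γ:[] Δ:[((p1 → (p1 → p1)) → ((p1 → p1) → (p1 → p2)))=T] refutes=False
  v=010: Γ:[] Δ:[((p1 → (p1 → p1)) → ((p1 → p1) → (p1 → p2)))=F] refutes=True  ← countermodel

Result: NO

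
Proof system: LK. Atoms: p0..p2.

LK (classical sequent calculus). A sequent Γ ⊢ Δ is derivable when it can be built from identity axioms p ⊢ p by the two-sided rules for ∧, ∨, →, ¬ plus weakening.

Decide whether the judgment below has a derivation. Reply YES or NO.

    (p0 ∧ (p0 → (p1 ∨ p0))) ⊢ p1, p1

Truth-table refutation:
  v=000: Γ:[(p0 ∧ (p0 → (p1 ∨ p0)))=F] Δ:[p1=F, p1=F] refutes=False
  v=001: Γ:[(p0 ∧ (p0 → (p1 ∨ p0)))=F] Δ:[p1=F, p1=F] refutes=False
  v=010: Γ:[(p0 ∧ (p0 → (p1 ∨ p0)))=F] Δ:[p1=T, p1=T] refutes=False
  v=011: Γ:[(p0 ∧ (p0 → (p1 ∨ p0)))=F] Δ:[p1=T, p1=T] refutes=False
  v=100: Γ:[(p0 ∧ (p0 → (p1 ∨ p0)))=T] Δ:[p1=F, p1=F] refutes=True  ← countermodel

Result: NO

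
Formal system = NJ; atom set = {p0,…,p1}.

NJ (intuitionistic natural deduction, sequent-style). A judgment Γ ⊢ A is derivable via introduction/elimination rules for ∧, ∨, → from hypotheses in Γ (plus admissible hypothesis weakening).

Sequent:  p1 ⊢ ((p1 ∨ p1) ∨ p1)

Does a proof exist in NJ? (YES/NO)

Derivation trace:
[∨I₁] p1 ⊢ ((p1 ∨ p1) ∨ p1)
  [∨I₁] p1 ⊢ (p1 ∨ p1)
    [Ax] p1 ⊢ p1

Result: YES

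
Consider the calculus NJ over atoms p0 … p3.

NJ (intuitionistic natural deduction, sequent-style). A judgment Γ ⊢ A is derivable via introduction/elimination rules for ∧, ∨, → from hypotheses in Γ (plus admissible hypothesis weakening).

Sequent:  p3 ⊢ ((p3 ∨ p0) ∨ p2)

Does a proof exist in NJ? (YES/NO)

Proof tree:
[∨I₁] p3 ⊢ ((p3 ∨ p0) ∨ p2)
  [∨I₁] p3 ⊢ (p3 ∨ p0)
    [Ax] p3 ⊢ p3

Result: YES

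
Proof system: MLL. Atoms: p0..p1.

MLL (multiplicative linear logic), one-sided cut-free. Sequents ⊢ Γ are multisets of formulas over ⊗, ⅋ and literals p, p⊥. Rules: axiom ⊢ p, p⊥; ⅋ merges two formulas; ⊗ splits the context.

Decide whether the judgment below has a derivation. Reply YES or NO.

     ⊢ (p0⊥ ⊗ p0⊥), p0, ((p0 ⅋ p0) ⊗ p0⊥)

Derivation (root first):
[⊗]  ⊢ (p0⊥ ⊗ p0⊥), p0, ((p0 ⅋ p0) ⊗ p0⊥)
  [⅋]  ⊢ (p0⊥ ⊗ p0⊥), (p0 ⅋ p0)
    [⊗]  ⊢ p0, p0, (p0⊥ ⊗ p0⊥)
      [Ax]  ⊢ p0, p0⊥
      [Ax]  ⊢ p0, p0⊥
  [Ax]  ⊢ p0, p0⊥

Result: YES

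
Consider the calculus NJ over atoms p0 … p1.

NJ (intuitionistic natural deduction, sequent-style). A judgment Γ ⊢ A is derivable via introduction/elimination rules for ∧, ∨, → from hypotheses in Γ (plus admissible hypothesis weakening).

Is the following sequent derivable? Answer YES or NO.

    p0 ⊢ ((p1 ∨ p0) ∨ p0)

Derivation trace:
[∨I₁] p0 ⊢ ((p1 ∨ p0) ∨ p0)
  [∨I₂] p0 ⊢ (p1 ∨ p0)
    [Ax] p0 ⊢ p0

Result: YES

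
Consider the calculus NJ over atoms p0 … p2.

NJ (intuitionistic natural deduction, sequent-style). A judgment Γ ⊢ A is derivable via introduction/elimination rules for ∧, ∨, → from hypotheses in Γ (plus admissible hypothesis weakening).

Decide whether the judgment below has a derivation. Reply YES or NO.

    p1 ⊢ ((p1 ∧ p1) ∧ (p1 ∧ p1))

Proof tree:
[∧I] p1 ⊢ ((p1 ∧ p1) ∧ (p1 ∧ p1))
  [∧I] p1 ⊢ (p1 ∧ p1)
    [Ax] p1 ⊢ p1
    [Ax] p1 ⊢ p1
  [∧I] p1 ⊢ (p1 ∧ p1)
    [Ax] p1 ⊢ p1
    [Ax] p1 ⊢ p1

Result: YES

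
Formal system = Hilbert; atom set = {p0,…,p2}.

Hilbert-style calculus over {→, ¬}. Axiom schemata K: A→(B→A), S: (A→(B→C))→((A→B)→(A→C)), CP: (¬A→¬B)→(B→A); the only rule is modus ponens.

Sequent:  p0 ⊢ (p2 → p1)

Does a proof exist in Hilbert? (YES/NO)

Truth-table refutation:
  v=000: Γ:[p0=F] Δ:[(p2 → p1)=T] refutes=False
  v=001: Γ:[p0=F] Δ:[(p2 → p1)=F] refutes=False
  v=010: Γ:[p0=F] Δ:[(p2 → p1)=T] refutes=False
  v=011: Γ:[p0=F] Δ:[(p2 → p1)=T] refutes=False
  v=100: Γ:[p0=T] Δ:[(p2 → p1)=T] refutes=False
  v=101: Γ:[p0=T] Δ:[(p2 → p1)=F] refutes=True  ← countermodel

Result: NO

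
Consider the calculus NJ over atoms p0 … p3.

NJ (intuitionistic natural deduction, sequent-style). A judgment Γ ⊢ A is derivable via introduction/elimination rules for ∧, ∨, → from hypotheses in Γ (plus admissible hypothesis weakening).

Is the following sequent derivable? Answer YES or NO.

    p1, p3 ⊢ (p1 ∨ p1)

Derivation trace:
[∨I₂] p1, p3 ⊢ (p1 ∨ p1)
  [Wk] p1, p3 ⊢ p1
    [Ax] p1 ⊢ p1

Result: YES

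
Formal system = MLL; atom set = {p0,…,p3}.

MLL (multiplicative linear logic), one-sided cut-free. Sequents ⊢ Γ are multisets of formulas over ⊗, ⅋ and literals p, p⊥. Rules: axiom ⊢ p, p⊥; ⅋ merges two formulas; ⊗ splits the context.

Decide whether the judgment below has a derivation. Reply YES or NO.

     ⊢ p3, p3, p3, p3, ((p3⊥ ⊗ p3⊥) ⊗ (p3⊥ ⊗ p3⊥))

Proof tree:
[⊗]  ⊢ p3, p3, p3, p3, ((p3⊥ ⊗ p3⊥) ⊗ (p3⊥ ⊗ p3⊥))
  [⊗]  ⊢ p3, p3, (p3⊥ ⊗ p3⊥)
    [Ax]  ⊢ p3, p3⊥
    [Ax]  ⊢ p3, p3⊥
  [⊗]  ⊢ p3, p3, (p3⊥ ⊗ p3⊥)
    [Ax]  ⊢ p3, p3⊥
    [Ax]  ⊢ p3, p3⊥

Result: YES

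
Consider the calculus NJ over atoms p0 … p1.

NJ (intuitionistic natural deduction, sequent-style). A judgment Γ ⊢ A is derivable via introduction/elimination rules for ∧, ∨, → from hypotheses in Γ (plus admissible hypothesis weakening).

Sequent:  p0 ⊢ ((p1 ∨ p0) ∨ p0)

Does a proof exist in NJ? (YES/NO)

Proof tree:
[∨I₁] p0 ⊢ ((p1 ∨ p0) ∨ p0)
  [∨I₂] p0 ⊢ (p1 ∨ p0)
    [Ax] p0 ⊢ p0

Result: YES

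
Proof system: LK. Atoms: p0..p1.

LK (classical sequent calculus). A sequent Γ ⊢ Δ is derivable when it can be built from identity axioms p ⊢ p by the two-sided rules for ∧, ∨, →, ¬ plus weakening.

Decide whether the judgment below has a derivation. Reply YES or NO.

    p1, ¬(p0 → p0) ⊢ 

Proof tree:
[¬L] p1, ¬(p0 → p0) ⊢ 
  [→R] p1 ⊢ (p0 → p0)
    [WL] p0, p1 ⊢ p0
      [Ax] p0 ⊢ p0

Result: YES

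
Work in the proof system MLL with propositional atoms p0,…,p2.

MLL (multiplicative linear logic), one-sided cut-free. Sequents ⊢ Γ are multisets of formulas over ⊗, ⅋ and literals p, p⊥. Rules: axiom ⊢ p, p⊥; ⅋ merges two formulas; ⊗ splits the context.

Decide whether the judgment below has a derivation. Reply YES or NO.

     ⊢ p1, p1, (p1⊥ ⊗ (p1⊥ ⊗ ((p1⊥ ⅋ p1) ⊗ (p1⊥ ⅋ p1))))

Derivation trace:
[⊗]  ⊢ p1, p1, (p1⊥ ⊗ (p1⊥ ⊗ ((p1⊥ ⅋ p1) ⊗ (p1⊥ ⅋ p1))))
  [Ax]  ⊢ p1, p1⊥
  [⊗]  ⊢ p1, (p1⊥ ⊗ ((p1⊥ ⅋ p1) ⊗ (p1⊥ ⅋ p1)))
    [Ax]  ⊢ p1, p1⊥
    [⊗]  ⊢ ((p1⊥ ⅋ p1) ⊗ (p1⊥ ⅋ p1))
      [⅋]  ⊢ (p1⊥ ⅋ p1)
        [Ax]  ⊢ p1, p1⊥
      [⅋]  ⊢ (p1⊥ ⅋ p1)
        [Ax]  ⊢ p1, p1⊥

Result: YES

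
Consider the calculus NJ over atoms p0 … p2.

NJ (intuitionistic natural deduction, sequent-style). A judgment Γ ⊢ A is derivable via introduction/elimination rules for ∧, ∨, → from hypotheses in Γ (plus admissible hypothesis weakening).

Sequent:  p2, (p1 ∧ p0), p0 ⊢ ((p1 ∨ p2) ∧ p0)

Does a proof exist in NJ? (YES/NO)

Derivation (root first):
[∧I] p2, (p1 ∧ p0), p0 ⊢ ((p1 ∨ p2) ∧ p0)
  [Wk] p2, p2, (p1 ∧ p0) ⊢ (p1 ∨ p2)
    [∨I₂] p2, p2 ⊢ (p1 ∨ p2)
      [Wk] p2, p2 ⊢ p2
        [Ax] p2 ⊢ p2
  [Ax] p0 ⊢ p0

Result: YES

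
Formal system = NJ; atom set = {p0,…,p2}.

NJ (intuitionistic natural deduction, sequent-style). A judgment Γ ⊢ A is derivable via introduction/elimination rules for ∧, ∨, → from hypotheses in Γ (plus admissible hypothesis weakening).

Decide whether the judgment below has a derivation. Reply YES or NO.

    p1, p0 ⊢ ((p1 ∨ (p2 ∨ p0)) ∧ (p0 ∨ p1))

Proof tree:
[∧I] p1, p0 ⊢ ((p1 ∨ (p2 ∨ p0)) ∧ (p0 ∨ p1))
  [∨I₂] p0 ⊢ (p1 ∨ (p2 ∨ p0))
    [∨I₂] p0 ⊢ (p2 ∨ p0)
      [Ax] p0 ⊢ p0
  [∨I₂] p1 ⊢ (p0 ∨ p1)
    [Ax] p1 ⊢ p1

Result: YES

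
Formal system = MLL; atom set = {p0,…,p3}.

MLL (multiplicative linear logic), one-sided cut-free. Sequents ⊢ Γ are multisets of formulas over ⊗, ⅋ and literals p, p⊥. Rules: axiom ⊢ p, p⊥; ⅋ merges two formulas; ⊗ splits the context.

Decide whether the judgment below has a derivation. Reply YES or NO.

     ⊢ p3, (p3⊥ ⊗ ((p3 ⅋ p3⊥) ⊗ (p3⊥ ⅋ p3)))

Derivation trace:
[⊗]  ⊢ p3, (p3⊥ ⊗ ((p3 ⅋ p3⊥) ⊗ (p3⊥ ⅋ p3)))
  [Ax]  ⊢ p3, p3⊥
  [⊗]  ⊢ ((p3 ⅋ p3⊥) ⊗ (p3⊥ ⅋ p3))
    [⅋]  ⊢ (p3 ⅋ p3⊥)
      [Ax]  ⊢ p3, p3⊥
    [⅋]  ⊢ (p3⊥ ⅋ p3)
      [Ax]  ⊢ p3, p3⊥

Result: YES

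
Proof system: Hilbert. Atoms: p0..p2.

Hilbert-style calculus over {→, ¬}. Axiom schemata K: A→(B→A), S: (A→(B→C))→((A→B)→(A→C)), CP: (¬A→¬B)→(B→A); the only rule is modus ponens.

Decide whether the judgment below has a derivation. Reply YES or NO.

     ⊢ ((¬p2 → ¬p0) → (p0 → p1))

Truth-table refutation:
  v=000: Γ:[] Δ:[((¬p2 → ¬p0) → (p0 → p1))=T] refutes=False
  v=001: Γ:[] Δ:[((¬p2 → ¬p0) → (p0 → p1))=T] refutes=False
  v=010: Γ:[] Δ:[((¬p2 → ¬p0) → (p0 → p1))=T] refutes=False
  v=011: Γ:[] Δ:[((¬p2 → ¬p0) → (p0 → p1))=T] refutes=False
  v=100: Γ:[] Δ:[((¬p2 → ¬p0) → (p0 → p1))=T] refutes=False
  v=101: Γ:[] Δ:[((¬p2 → ¬p0) → (p0 → p1))=F] refutes=True  ← countermodel

Result: NO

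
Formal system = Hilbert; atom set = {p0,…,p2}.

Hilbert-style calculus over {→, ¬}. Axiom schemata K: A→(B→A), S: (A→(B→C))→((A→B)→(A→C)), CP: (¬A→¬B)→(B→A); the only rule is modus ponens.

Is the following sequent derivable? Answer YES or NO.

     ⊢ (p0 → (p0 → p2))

Truth-table refutation:
  v=000: Γ:[] Δ:[(p0 → (p0 → p2))=T] refutes=False
  v=001: Γ:[] Δ:[(p0 → (p0 → p2))=T] refutes=False
  v=010: Γ:[] Δ:[(p0 → (p0 → p2))=T] refutes=False
  v=011: Γ:[] Δ:[(p0 → (p0 → p2))=T] refutes=False
  v=100: Γ:[] Δ:[(p0 → (p0 → p2))=F] refutes=True  ← countermodel

Result: NO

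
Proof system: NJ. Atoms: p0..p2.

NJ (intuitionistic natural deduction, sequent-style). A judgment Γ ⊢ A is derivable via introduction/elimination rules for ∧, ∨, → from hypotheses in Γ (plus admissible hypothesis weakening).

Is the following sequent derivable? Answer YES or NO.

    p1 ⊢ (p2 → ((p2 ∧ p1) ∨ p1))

Proof tree:
[→I] p1 ⊢ (p2 → ((p2 ∧ p1) ∨ p1))
  [∨I₁] p1, p2 ⊢ ((p2 ∧ p1) ∨ p1)
    [∧I] p1, p2 ⊢ (p2 ∧ p1)
      [Ax] p2 ⊢ p2
      [Ax] p1 ⊢ p1

Result: YES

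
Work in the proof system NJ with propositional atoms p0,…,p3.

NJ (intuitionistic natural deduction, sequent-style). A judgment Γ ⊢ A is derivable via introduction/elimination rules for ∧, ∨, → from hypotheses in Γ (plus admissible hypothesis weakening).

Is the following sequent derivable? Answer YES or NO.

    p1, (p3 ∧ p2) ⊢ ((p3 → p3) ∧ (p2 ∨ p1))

Derivation (root first):
[Wk] p1, (p3 ∧ p2) ⊢ ((p3 → p3) ∧ (p2 ∨ p1))
  [∧I] p1 ⊢ ((p3 → p3) ∧ (p2 ∨ p1))
    [→I]  ⊢ (p3 → p3)
      [Ax] p3 ⊢ p3
    [∨I₂] p1 ⊢ (p2 ∨ p1)
      [Ax] p1 ⊢ p1

Result: YES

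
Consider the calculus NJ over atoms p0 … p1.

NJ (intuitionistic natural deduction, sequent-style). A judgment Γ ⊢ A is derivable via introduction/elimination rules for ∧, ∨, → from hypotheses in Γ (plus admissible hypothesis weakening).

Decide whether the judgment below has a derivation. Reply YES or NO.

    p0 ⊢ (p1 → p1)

Derivation trace:
[Wk] p0 ⊢ (p1 → p1)
  [→I]  ⊢ (p1 → p1)
    [Ax] p1 ⊢ p1

Result: YES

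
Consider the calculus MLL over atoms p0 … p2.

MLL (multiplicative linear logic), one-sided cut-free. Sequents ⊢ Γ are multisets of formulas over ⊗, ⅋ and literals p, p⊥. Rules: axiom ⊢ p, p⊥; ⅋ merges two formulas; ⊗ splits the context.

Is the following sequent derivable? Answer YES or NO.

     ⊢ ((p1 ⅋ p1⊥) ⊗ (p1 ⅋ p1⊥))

Derivation (root first):
[⊗]  ⊢ ((p1 ⅋ p1⊥) ⊗ (p1 ⅋ p1⊥))
  [⅋]  ⊢ (p1 ⅋ p1⊥)
    [Ax]  ⊢ p1, p1⊥
  [⅋]  ⊢ (p1 ⅋ p1⊥)
    [Ax]  ⊢ p1, p1⊥

Result: YES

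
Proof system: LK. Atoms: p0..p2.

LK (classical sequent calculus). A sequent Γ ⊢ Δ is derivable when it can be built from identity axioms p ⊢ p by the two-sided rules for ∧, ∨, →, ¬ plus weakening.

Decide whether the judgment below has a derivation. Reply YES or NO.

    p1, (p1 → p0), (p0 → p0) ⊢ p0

Derivation trace:
[→L] p1, (p1 → p0), (p0 → p0) ⊢ p0
  [→L] p1, (p1 → p0) ⊢ p0
    [Ax] p1 ⊢ p1
    [Ax] p0 ⊢ p0
  [Ax] p0 ⊢ p0

Result: YES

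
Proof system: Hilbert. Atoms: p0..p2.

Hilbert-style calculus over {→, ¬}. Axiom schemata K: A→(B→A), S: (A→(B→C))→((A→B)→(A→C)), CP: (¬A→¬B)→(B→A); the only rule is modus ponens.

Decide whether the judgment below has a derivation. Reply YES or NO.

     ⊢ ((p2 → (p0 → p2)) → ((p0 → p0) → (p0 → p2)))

Search for a countermodel by truth-table:
  v=000: Γ:[] Δ:[((p2 → (p0 → p2)) → ((p0 → p0) → (p0 → p2)))=T] refutes=False
  v=001: Γ:[] Δ:[((p2 → (p0 → p2)) → ((p0 → p0) → (p0 → p2)))=T] refutes=False
  v=010: Γ:[] Δ:[((p2 → (p0 → p2)) → ((p0 → p0) → (p0 → p2)))=T] refutes=False
  v=011: Γ:[] Δ:[((p2 → (p0 → p2)) → ((p0 → p0) → (p0 → p2)))=T] refutes=False
  v=100: Γ:[] Δ:[((p2 → (p0 → p2)) → ((p0 → p0) → (p0 → p2)))=F] refutes=True  ← countermodel

Result: NO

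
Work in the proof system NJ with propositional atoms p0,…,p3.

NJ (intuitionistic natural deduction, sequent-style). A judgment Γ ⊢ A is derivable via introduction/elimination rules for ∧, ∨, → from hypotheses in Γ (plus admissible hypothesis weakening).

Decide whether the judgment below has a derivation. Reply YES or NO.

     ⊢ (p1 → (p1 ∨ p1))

Proof tree:
[→I]  ⊢ (p1 → (p1 ∨ p1))
  [∨I₁] p1 ⊢ (p1 ∨ p1)
    [Ax] p1 ⊢ p1

Result: YES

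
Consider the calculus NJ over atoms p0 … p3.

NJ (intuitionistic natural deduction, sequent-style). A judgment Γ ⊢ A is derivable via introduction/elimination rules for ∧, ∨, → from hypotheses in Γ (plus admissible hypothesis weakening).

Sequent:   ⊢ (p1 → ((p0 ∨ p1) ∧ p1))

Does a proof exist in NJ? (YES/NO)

Proof tree:
[→I]  ⊢ (p1 → ((p0 ∨ p1) ∧ p1))
  [∧I] p1 ⊢ ((p0 ∨ p1) ∧ p1)
    [∨I₂] p1 ⊢ (p0 ∨ p1)
      [Ax] p1 ⊢ p1
    [Ax] p1 ⊢ p1

Result: YES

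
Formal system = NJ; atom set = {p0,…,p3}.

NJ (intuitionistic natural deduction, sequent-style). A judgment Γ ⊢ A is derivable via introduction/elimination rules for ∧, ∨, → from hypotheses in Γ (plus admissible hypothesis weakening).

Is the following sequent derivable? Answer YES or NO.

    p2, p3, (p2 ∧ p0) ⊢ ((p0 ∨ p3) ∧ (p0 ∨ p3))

Proof tree:
[Wk] p2, p3, (p2 ∧ p0) ⊢ ((p0 ∨ p3) ∧ (p0 ∨ p3))
  [∧I] p2, p3 ⊢ ((p0 ∨ p3) ∧ (p0 ∨ p3))
    [Wk] p3, p2 ⊢ (p0 ∨ p3)
      [∨I₂] p3 ⊢ (p0 ∨ p3)
        [Ax] p3 ⊢ p3
    [Wk] p3, p2 ⊢ (p0 ∨ p3)
      [∨I₂] p3 ⊢ (p0 ∨ p3)
        [Ax] p3 ⊢ p3

Result: YES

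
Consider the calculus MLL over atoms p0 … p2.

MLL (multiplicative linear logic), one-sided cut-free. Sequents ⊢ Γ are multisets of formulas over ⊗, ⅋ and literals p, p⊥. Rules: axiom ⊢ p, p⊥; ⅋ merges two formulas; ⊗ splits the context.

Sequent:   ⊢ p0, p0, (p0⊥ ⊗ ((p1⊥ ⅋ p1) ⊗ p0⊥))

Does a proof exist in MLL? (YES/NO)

Proof tree:
[⊗]  ⊢ p0, p0, (p0⊥ ⊗ ((p1⊥ ⅋ p1) ⊗ p0⊥))
  [Ax]  ⊢ p0, p0⊥
  [⊗]  ⊢ p0, ((p1⊥ ⅋ p1) ⊗ p0⊥)
    [⅋]  ⊢ (p1⊥ ⅋ p1)
      [Ax]  ⊢ p1, p1⊥
    [Ax]  ⊢ p0, p0⊥

Result: YES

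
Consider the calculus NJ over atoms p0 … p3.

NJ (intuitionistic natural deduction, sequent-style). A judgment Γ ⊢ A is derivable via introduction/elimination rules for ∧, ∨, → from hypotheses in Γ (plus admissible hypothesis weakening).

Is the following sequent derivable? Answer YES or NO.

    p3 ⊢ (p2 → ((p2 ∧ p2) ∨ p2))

Derivation (root first):
[→I] p3 ⊢ (p2 → ((p2 ∧ p2) ∨ p2))
  [∨I₁] p2, p3 ⊢ ((p2 ∧ p2) ∨ p2)
    [Wk] p2, p3 ⊢ (p2 ∧ p2)
      [∧I] p2 ⊢ (p2 ∧ p2)
        [Ax] p2 ⊢ p2
        [Ax] p2 ⊢ p2

Result: YES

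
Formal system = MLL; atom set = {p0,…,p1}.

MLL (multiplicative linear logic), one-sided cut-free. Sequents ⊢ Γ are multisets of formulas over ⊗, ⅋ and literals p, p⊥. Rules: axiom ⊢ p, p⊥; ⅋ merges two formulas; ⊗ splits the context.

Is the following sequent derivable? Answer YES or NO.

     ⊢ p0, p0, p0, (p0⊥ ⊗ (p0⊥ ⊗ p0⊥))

Derivation (root first):
[⊗]  ⊢ p0, p0, p0, (p0⊥ ⊗ (p0⊥ ⊗ p0⊥))
  [Ax]  ⊢ p0, p0⊥
  [⊗]  ⊢ p0, p0, (p0⊥ ⊗ p0⊥)
    [Ax]  ⊢ p0, p0⊥
    [Ax]  ⊢ p0, p0⊥

Result: YES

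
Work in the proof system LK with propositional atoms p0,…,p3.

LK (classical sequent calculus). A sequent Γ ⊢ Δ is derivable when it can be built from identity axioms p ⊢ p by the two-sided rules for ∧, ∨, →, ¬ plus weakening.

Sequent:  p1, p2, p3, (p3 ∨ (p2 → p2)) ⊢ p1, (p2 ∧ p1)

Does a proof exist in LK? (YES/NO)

Proof tree:
[∨L] p1, p2, p3, (p3 ∨ (p2 → p2)) ⊢ p1, (p2 ∧ p1)
  [WL] p1, p3 ⊢ p1
    [Ax] p1 ⊢ p1
  [∧R] p1, p2, p3, (p2 → p2) ⊢ (p2 ∧ p1)
    [WL] p2, (p2 → p2), p3 ⊢ p2
      [→L] p2, (p2 → p2) ⊢ p2
        [Ax] p2 ⊢ p2
        [Ax] p2 ⊢ p2
    [Ax] p1 ⊢ p1

Result: YES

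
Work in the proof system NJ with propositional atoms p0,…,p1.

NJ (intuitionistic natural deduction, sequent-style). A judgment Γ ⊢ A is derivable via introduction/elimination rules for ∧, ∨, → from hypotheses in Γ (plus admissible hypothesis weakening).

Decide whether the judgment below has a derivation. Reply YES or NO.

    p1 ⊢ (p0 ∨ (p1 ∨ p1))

Derivation trace:
[∨I₂] p1 ⊢ (p0 ∨ (p1 ∨ p1))
  [∨I₁] p1 ⊢ (p1 ∨ p1)
    [Ax] p1 ⊢ p1

Result: YES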